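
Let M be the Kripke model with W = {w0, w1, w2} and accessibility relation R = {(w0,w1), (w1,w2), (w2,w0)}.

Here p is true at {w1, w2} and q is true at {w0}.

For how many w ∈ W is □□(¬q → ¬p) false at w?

w0: successors {w1}; □(¬q → ¬p) there: w1:F. ✗
w1: successors {w2}; □(¬q → ¬p) there: w2:T. ✓
w2: successors {w0}; □(¬q → ¬p) there: w0:F. ✗
Satisfying worlds: {w1}.
So □□(¬q → ¬p) fails at the other 2 worlds.

2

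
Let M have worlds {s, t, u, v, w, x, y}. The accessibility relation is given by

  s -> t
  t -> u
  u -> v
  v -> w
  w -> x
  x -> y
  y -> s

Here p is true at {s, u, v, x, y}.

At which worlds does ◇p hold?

{t, u, w, x, y}

s: successors {t}; p there: t:F. ✗
t: successors {u}; p there: u:T. ✓
u: successors {v}; p there: v:T. ✓
v: successors {w}; p there: w:F. ✗
w: successors {x}; p there: x:T. ✓
x: successors {y}; p there: y:T. ✓
y: successors {s}; p there: s:T. ✓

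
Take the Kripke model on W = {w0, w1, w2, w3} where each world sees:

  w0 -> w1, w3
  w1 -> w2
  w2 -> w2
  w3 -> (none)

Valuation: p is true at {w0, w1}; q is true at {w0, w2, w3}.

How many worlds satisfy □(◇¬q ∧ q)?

w0: successors {w1, w3}; ◇¬q ∧ q there: w1:F, w3:F. ✗
w1: successors {w2}; ◇¬q ∧ q there: w2:F. ✗
w2: successors {w2}; ◇¬q ∧ q there: w2:F. ✗
w3: no successors, so □(◇¬q ∧ q) holds vacuously. ✓
Satisfying worlds: {w3}.

1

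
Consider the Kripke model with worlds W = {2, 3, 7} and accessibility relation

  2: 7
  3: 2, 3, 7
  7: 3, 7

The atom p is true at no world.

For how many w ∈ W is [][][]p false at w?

3

2: successors {7}; [][]p there: 7:F. ✗
3: successors {2, 3, 7}; [][]p there: 2:F, 3:F, 7:F. ✗
7: successors {3, 7}; [][]p there: 3:F, 7:F. ✗
Satisfying worlds: ∅.
So [][][]p fails at the other 3 worlds.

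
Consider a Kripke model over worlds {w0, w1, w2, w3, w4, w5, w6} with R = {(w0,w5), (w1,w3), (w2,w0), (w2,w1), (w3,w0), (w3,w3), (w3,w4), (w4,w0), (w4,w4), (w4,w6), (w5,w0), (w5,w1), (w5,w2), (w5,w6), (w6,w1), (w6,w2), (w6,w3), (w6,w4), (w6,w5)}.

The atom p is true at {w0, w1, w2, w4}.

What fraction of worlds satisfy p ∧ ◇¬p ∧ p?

3/7

w0: p ∧ ◇¬p is T, p is T. ✓
w1: p ∧ ◇¬p is T, p is T. ✓
w2: p ∧ ◇¬p is F, p is T. ✗
w3: p ∧ ◇¬p is F, p is F. ✗
w4: p ∧ ◇¬p is T, p is T. ✓
w5: p ∧ ◇¬p is F, p is F. ✗
w6: p ∧ ◇¬p is F, p is F. ✗
That's 3 of 7 worlds, so 3/7.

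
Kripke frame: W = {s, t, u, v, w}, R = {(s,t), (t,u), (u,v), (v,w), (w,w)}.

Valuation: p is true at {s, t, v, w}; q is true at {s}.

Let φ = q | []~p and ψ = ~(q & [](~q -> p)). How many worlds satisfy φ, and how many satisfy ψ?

2 and 4

For q | []~p:
s: q is T, []~p is F. ✓
t: q is F, []~p is T. ✓
u: q is F, []~p is F. ✗
v: q is F, []~p is F. ✗
w: q is F, []~p is F. ✗
— 2 worlds.
For ~(q & [](~q -> p)):
s: q & [](~q -> p) is T. ✗
t: q & [](~q -> p) is F. ✓
u: q & [](~q -> p) is F. ✓
v: q & [](~q -> p) is F. ✓
w: q & [](~q -> p) is F. ✓
— 4 worlds.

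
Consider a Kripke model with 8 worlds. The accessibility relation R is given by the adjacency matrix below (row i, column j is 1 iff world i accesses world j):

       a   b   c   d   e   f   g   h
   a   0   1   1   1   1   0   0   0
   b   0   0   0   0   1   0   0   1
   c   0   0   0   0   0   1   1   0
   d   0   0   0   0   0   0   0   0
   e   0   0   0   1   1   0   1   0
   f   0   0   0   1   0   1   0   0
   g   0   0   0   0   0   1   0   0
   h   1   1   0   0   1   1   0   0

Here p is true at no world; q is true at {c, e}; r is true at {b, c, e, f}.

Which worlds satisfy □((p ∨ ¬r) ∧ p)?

{d}

a: successors {b, c, d, e}; (p ∨ ¬r) ∧ p there: b:F, c:F, d:F, e:F. ✗
b: successors {e, h}; (p ∨ ¬r) ∧ p there: e:F, h:F. ✗
c: successors {f, g}; (p ∨ ¬r) ∧ p there: f:F, g:F. ✗
d: no successors, so □((p ∨ ¬r) ∧ p) holds vacuously. ✓
e: successors {d, e, g}; (p ∨ ¬r) ∧ p there: d:F, e:F, g:F. ✗
f: successors {d, f}; (p ∨ ¬r) ∧ p there: d:F, f:F. ✗
g: successors {f}; (p ∨ ¬r) ∧ p there: f:F. ✗
h: successors {a, b, e, f}; (p ∨ ¬r) ∧ p there: a:F, b:F, e:F, f:F. ✗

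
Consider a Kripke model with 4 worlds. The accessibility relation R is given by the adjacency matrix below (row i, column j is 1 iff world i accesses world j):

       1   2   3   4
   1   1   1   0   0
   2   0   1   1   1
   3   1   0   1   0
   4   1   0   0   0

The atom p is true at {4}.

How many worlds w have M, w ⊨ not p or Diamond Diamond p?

1: not p is T, Diamond Diamond p is T. ✓
2: not p is T, Diamond Diamond p is T. ✓
3: not p is T, Diamond Diamond p is F. ✓
4: not p is F, Diamond Diamond p is F. ✗
Satisfying worlds: {1, 2, 3}.

3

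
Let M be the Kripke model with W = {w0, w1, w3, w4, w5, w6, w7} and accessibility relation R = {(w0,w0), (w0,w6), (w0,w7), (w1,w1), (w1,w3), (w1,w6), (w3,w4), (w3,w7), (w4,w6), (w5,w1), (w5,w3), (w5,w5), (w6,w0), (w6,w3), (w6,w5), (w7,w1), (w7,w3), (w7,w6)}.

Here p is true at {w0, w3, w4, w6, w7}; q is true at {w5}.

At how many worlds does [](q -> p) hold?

w0: successors {w0, w6, w7}; q -> p there: w0:T, w6:T, w7:T. ✓
w1: successors {w1, w3, w6}; q -> p there: w1:T, w3:T, w6:T. ✓
w3: successors {w4, w7}; q -> p there: w4:T, w7:T. ✓
w4: successors {w6}; q -> p there: w6:T. ✓
w5: successors {w1, w3, w5}; q -> p there: w1:T, w3:T, w5:F. ✗
w6: successors {w0, w3, w5}; q -> p there: w0:T, w3:T, w5:F. ✗
w7: successors {w1, w3, w6}; q -> p there: w1:T, w3:T, w6:T. ✓
Satisfying worlds: {w0, w1, w3, w4, w7}.

5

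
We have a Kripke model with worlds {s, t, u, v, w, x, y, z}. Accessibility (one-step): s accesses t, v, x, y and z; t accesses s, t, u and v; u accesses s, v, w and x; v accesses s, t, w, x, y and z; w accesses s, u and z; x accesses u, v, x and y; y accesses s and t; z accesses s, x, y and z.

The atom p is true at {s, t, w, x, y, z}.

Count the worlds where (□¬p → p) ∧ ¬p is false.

s: □¬p → p is T, ¬p is F. ✗
t: □¬p → p is T, ¬p is F. ✗
u: □¬p → p is T, ¬p is T. ✓
v: □¬p → p is T, ¬p is T. ✓
w: □¬p → p is T, ¬p is F. ✗
x: □¬p → p is T, ¬p is F. ✗
y: □¬p → p is T, ¬p is F. ✗
z: □¬p → p is T, ¬p is F. ✗
Satisfying worlds: {u, v}.
So (□¬p → p) ∧ ¬p fails at the other 6 worlds.

6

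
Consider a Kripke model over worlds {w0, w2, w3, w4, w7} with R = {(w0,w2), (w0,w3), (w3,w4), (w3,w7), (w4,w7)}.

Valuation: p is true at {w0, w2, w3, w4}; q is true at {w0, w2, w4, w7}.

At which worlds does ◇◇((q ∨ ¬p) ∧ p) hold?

{w0}

w0: successors {w2, w3}; ◇((q ∨ ¬p) ∧ p) there: w2:F, w3:T. ✓
w2: no successors, so ◇◇((q ∨ ¬p) ∧ p) fails. ✗
w3: successors {w4, w7}; ◇((q ∨ ¬p) ∧ p) there: w4:F, w7:F. ✗
w4: successors {w7}; ◇((q ∨ ¬p) ∧ p) there: w7:F. ✗
w7: no successors, so ◇◇((q ∨ ¬p) ∧ p) fails. ✗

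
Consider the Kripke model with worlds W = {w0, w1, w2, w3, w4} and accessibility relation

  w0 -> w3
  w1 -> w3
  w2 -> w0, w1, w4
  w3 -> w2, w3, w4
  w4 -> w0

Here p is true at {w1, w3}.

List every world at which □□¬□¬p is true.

w0: successors {w3}; □¬□¬p there: w3:F. ✗
w1: successors {w3}; □¬□¬p there: w3:F. ✗
w2: successors {w0, w1, w4}; □¬□¬p there: w0:T, w1:T, w4:T. ✓
w3: successors {w2, w3, w4}; □¬□¬p there: w2:F, w3:F, w4:T. ✗
w4: successors {w0}; □¬□¬p there: w0:T. ✓

{w2, w4}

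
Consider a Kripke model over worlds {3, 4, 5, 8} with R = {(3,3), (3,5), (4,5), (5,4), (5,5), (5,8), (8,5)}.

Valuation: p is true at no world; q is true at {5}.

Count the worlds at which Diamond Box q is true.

1

3: successors {3, 5}; Box q there: 3:F, 5:F. ✗
4: successors {5}; Box q there: 5:F. ✗
5: successors {4, 5, 8}; Box q there: 4:T, 5:F, 8:T. ✓
8: successors {5}; Box q there: 5:F. ✗
Satisfying worlds: {5}.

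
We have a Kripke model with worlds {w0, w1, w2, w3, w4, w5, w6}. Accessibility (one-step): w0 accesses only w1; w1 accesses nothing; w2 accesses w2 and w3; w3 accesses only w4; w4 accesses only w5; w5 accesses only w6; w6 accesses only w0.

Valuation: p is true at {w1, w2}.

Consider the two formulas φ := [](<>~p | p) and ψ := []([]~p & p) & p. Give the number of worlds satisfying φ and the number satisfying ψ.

For [](<>~p | p):
w0: successors {w1}; <>~p | p there: w1:T. ✓
w1: no successors, so [](<>~p | p) holds vacuously. ✓
w2: successors {w2, w3}; <>~p | p there: w2:T, w3:T. ✓
w3: successors {w4}; <>~p | p there: w4:T. ✓
w4: successors {w5}; <>~p | p there: w5:T. ✓
w5: successors {w6}; <>~p | p there: w6:T. ✓
w6: successors {w0}; <>~p | p there: w0:F. ✗
— 6 worlds.
For []([]~p & p) & p:
w0: []([]~p & p) is T, p is F. ✗
w1: []([]~p & p) is T, p is T. ✓
w2: []([]~p & p) is F, p is T. ✗
w3: []([]~p & p) is F, p is F. ✗
w4: []([]~p & p) is F, p is F. ✗
w5: []([]~p & p) is F, p is F. ✗
w6: []([]~p & p) is F, p is F. ✗
— 1 world.

6 and 1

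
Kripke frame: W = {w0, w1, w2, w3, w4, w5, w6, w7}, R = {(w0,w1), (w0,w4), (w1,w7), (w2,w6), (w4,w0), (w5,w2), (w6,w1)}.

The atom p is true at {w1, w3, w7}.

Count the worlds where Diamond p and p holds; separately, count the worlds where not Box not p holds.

For Diamond p and p:
w0: Diamond p is T, p is F. ✗
w1: Diamond p is T, p is T. ✓
w2: Diamond p is F, p is F. ✗
w3: Diamond p is F, p is T. ✗
w4: Diamond p is F, p is F. ✗
w5: Diamond p is F, p is F. ✗
w6: Diamond p is T, p is F. ✗
w7: Diamond p is F, p is T. ✗
— 1 world.
For not Box not p:
w0: Box not p is F. ✓
w1: Box not p is F. ✓
w2: Box not p is T. ✗
w3: Box not p is T. ✗
w4: Box not p is T. ✗
w5: Box not p is T. ✗
w6: Box not p is F. ✓
w7: Box not p is T. ✗
— 3 worlds.

1 and 3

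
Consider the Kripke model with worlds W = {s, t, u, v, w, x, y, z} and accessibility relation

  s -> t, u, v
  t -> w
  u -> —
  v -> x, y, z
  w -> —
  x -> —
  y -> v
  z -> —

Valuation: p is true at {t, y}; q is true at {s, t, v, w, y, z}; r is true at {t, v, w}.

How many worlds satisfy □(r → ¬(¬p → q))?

s: successors {t, u, v}; r → ¬(¬p → q) there: t:F, u:T, v:F. ✗
t: successors {w}; r → ¬(¬p → q) there: w:F. ✗
u: no successors, so □(r → ¬(¬p → q)) holds vacuously. ✓
v: successors {x, y, z}; r → ¬(¬p → q) there: x:T, y:T, z:T. ✓
w: no successors, so □(r → ¬(¬p → q)) holds vacuously. ✓
x: no successors, so □(r → ¬(¬p → q)) holds vacuously. ✓
y: successors {v}; r → ¬(¬p → q) there: v:F. ✗
z: no successors, so □(r → ¬(¬p → q)) holds vacuously. ✓
Satisfying worlds: {u, v, w, x, z}.

5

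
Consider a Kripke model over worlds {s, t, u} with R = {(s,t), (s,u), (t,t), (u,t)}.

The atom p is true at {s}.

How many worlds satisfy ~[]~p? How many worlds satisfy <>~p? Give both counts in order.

0 and 3

For ~[]~p:
s: []~p is T. ✗
t: []~p is T. ✗
u: []~p is T. ✗
— 0 worlds.
For <>~p:
s: successors {t, u}; ~p there: t:T, u:T. ✓
t: successors {t}; ~p there: t:T. ✓
u: successors {t}; ~p there: t:T. ✓
— 3 worlds.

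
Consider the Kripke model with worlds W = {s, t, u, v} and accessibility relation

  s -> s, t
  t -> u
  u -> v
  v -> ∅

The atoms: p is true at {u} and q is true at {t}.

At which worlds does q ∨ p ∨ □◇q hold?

s: q ∨ p is F, □◇q is F. ✗
t: q ∨ p is T, □◇q is F. ✓
u: q ∨ p is T, □◇q is F. ✓
v: q ∨ p is F, □◇q is T. ✓

{t, u, v}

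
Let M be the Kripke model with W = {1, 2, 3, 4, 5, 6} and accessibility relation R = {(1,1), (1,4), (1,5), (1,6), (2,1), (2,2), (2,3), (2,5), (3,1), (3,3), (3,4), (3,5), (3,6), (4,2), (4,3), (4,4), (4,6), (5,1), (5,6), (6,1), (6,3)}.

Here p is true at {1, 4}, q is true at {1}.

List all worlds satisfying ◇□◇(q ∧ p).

1: successors {1, 4, 5, 6}; □◇(q ∧ p) there: 1:F, 4:F, 5:T, 6:T. ✓
2: successors {1, 2, 3, 5}; □◇(q ∧ p) there: 1:F, 2:T, 3:F, 5:T. ✓
3: successors {1, 3, 4, 5, 6}; □◇(q ∧ p) there: 1:F, 3:F, 4:F, 5:T, 6:T. ✓
4: successors {2, 3, 4, 6}; □◇(q ∧ p) there: 2:T, 3:F, 4:F, 6:T. ✓
5: successors {1, 6}; □◇(q ∧ p) there: 1:F, 6:T. ✓
6: successors {1, 3}; □◇(q ∧ p) there: 1:F, 3:F. ✗

{1, 2, 3, 4, 5}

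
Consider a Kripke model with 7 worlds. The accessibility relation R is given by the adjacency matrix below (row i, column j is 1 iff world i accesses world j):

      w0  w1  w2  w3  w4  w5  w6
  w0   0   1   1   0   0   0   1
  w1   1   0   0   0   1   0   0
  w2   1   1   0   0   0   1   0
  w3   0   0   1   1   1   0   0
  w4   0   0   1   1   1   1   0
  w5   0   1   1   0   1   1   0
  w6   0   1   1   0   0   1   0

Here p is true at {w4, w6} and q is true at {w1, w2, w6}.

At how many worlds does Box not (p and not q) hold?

3

w0: successors {w1, w2, w6}; not (p and not q) there: w1:T, w2:T, w6:T. ✓
w1: successors {w0, w4}; not (p and not q) there: w0:T, w4:F. ✗
w2: successors {w0, w1, w5}; not (p and not q) there: w0:T, w1:T, w5:T. ✓
w3: successors {w2, w3, w4}; not (p and not q) there: w2:T, w3:T, w4:F. ✗
w4: successors {w2, w3, w4, w5}; not (p and not q) there: w2:T, w3:T, w4:F, w5:T. ✗
w5: successors {w1, w2, w4, w5}; not (p and not q) there: w1:T, w2:T, w4:F, w5:T. ✗
w6: successors {w1, w2, w5}; not (p and not q) there: w1:T, w2:T, w5:T. ✓
Satisfying worlds: {w0, w2, w6}.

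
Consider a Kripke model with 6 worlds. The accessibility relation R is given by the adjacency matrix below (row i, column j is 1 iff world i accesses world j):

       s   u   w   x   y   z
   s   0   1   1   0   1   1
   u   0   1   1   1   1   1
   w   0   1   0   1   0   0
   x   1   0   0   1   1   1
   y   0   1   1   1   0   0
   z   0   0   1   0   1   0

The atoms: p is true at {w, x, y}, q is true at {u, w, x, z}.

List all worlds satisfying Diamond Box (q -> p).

{s, u, x}

s: successors {u, w, y, z}; Box (q -> p) there: u:F, w:F, y:F, z:T. ✓
u: successors {u, w, x, y, z}; Box (q -> p) there: u:F, w:F, x:F, y:F, z:T. ✓
w: successors {u, x}; Box (q -> p) there: u:F, x:F. ✗
x: successors {s, x, y, z}; Box (q -> p) there: s:F, x:F, y:F, z:T. ✓
y: successors {u, w, x}; Box (q -> p) there: u:F, w:F, x:F. ✗
z: successors {w, y}; Box (q -> p) there: w:F, y:F. ✗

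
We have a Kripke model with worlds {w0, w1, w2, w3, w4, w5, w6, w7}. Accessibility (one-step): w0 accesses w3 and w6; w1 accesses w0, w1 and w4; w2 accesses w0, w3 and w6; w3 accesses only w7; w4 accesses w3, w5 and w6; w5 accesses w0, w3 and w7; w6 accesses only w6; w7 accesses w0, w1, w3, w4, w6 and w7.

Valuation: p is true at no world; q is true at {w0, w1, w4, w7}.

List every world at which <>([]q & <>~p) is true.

w0: successors {w3, w6}; []q & <>~p there: w3:T, w6:F. ✓
w1: successors {w0, w1, w4}; []q & <>~p there: w0:F, w1:T, w4:F. ✓
w2: successors {w0, w3, w6}; []q & <>~p there: w0:F, w3:T, w6:F. ✓
w3: successors {w7}; []q & <>~p there: w7:F. ✗
w4: successors {w3, w5, w6}; []q & <>~p there: w3:T, w5:F, w6:F. ✓
w5: successors {w0, w3, w7}; []q & <>~p there: w0:F, w3:T, w7:F. ✓
w6: successors {w6}; []q & <>~p there: w6:F. ✗
w7: successors {w0, w1, w3, w4, w6, w7}; []q & <>~p there: w0:F, w1:T, w3:T, w4:F, w6:F, w7:F. ✓

{w0, w1, w2, w4, w5, w7}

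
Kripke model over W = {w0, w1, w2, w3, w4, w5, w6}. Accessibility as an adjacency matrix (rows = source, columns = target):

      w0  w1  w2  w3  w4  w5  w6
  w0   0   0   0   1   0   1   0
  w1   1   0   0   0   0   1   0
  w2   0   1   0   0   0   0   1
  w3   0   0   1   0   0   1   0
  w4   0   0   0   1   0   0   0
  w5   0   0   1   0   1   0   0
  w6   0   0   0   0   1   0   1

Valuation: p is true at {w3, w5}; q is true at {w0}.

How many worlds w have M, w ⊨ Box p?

w0: successors {w3, w5}; p there: w3:T, w5:T. ✓
w1: successors {w0, w5}; p there: w0:F, w5:T. ✗
w2: successors {w1, w6}; p there: w1:F, w6:F. ✗
w3: successors {w2, w5}; p there: w2:F, w5:T. ✗
w4: successors {w3}; p there: w3:T. ✓
w5: successors {w2, w4}; p there: w2:F, w4:F. ✗
w6: successors {w4, w6}; p there: w4:F, w6:F. ✗
Satisfying worlds: {w0, w4}.

2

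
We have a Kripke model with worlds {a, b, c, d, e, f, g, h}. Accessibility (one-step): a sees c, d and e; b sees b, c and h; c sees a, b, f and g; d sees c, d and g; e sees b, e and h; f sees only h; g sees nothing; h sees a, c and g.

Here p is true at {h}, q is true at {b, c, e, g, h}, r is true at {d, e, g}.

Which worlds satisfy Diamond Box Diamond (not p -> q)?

a: successors {c, d, e}; Box Diamond (not p -> q) there: c:F, d:F, e:T. ✓
b: successors {b, c, h}; Box Diamond (not p -> q) there: b:T, c:F, h:F. ✓
c: successors {a, b, f, g}; Box Diamond (not p -> q) there: a:T, b:T, f:T, g:T. ✓
d: successors {c, d, g}; Box Diamond (not p -> q) there: c:F, d:F, g:T. ✓
e: successors {b, e, h}; Box Diamond (not p -> q) there: b:T, e:T, h:F. ✓
f: successors {h}; Box Diamond (not p -> q) there: h:F. ✗
g: no successors, so Diamond Box Diamond (not p -> q) fails. ✗
h: successors {a, c, g}; Box Diamond (not p -> q) there: a:T, c:F, g:T. ✓

{a, b, c, d, e, h}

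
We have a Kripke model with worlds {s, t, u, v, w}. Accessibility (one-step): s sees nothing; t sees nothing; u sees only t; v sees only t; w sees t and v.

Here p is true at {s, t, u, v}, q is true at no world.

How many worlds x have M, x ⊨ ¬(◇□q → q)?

3

s: ◇□q → q is T. ✗
t: ◇□q → q is T. ✗
u: ◇□q → q is F. ✓
v: ◇□q → q is F. ✓
w: ◇□q → q is F. ✓
Satisfying worlds: {u, v, w}.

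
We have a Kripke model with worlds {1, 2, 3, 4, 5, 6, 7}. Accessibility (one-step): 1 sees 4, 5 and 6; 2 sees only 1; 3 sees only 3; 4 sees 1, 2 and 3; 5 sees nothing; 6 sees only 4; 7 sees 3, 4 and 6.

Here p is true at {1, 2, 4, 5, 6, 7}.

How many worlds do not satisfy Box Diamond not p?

4

1: successors {4, 5, 6}; Diamond not p there: 4:T, 5:F, 6:F. ✗
2: successors {1}; Diamond not p there: 1:F. ✗
3: successors {3}; Diamond not p there: 3:T. ✓
4: successors {1, 2, 3}; Diamond not p there: 1:F, 2:F, 3:T. ✗
5: no successors, so Box Diamond not p holds vacuously. ✓
6: successors {4}; Diamond not p there: 4:T. ✓
7: successors {3, 4, 6}; Diamond not p there: 3:T, 4:T, 6:F. ✗
Satisfying worlds: {3, 5, 6}.
So Box Diamond not p fails at the other 4 worlds.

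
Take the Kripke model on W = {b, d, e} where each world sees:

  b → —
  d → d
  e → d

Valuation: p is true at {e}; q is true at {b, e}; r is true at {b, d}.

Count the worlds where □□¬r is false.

b: no successors, so □□¬r holds vacuously. ✓
d: successors {d}; □¬r there: d:F. ✗
e: successors {d}; □¬r there: d:F. ✗
Satisfying worlds: {b}.
So □□¬r fails at the other 2 worlds.

2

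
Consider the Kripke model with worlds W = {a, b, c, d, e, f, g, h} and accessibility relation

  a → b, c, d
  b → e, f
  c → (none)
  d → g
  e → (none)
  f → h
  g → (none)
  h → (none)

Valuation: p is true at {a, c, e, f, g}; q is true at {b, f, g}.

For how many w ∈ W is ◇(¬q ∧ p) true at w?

a: successors {b, c, d}; ¬q ∧ p there: b:F, c:T, d:F. ✓
b: successors {e, f}; ¬q ∧ p there: e:T, f:F. ✓
c: no successors, so ◇(¬q ∧ p) fails. ✗
d: successors {g}; ¬q ∧ p there: g:F. ✗
e: no successors, so ◇(¬q ∧ p) fails. ✗
f: successors {h}; ¬q ∧ p there: h:F. ✗
g: no successors, so ◇(¬q ∧ p) fails. ✗
h: no successors, so ◇(¬q ∧ p) fails. ✗
Satisfying worlds: {a, b}.

2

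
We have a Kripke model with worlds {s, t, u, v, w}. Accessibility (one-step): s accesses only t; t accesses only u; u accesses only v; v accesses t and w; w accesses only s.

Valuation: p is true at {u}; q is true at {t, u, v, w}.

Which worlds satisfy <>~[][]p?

s: successors {t}; ~[][]p there: t:T. ✓
t: successors {u}; ~[][]p there: u:T. ✓
u: successors {v}; ~[][]p there: v:T. ✓
v: successors {t, w}; ~[][]p there: t:T, w:T. ✓
w: successors {s}; ~[][]p there: s:F. ✗

{s, t, u, v}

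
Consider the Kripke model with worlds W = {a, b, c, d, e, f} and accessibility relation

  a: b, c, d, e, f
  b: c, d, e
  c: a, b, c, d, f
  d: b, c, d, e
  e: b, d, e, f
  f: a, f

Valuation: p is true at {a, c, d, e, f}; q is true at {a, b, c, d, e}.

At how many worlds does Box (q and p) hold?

1

a: successors {b, c, d, e, f}; q and p there: b:F, c:T, d:T, e:T, f:F. ✗
b: successors {c, d, e}; q and p there: c:T, d:T, e:T. ✓
c: successors {a, b, c, d, f}; q and p there: a:T, b:F, c:T, d:T, f:F. ✗
d: successors {b, c, d, e}; q and p there: b:F, c:T, d:T, e:T. ✗
e: successors {b, d, e, f}; q and p there: b:F, d:T, e:T, f:F. ✗
f: successors {a, f}; q and p there: a:T, f:F. ✗
Satisfying worlds: {b}.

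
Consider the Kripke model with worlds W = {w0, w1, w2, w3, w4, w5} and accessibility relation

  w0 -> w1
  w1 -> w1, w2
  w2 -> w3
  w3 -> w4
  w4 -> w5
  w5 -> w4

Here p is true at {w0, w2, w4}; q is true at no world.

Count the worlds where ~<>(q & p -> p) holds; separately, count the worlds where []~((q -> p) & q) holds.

For ~<>(q & p -> p):
w0: <>(q & p -> p) is T. ✗
w1: <>(q & p -> p) is T. ✗
w2: <>(q & p -> p) is T. ✗
w3: <>(q & p -> p) is T. ✗
w4: <>(q & p -> p) is T. ✗
w5: <>(q & p -> p) is T. ✗
— 0 worlds.
For []~((q -> p) & q):
w0: successors {w1}; ~((q -> p) & q) there: w1:T. ✓
w1: successors {w1, w2}; ~((q -> p) & q) there: w1:T, w2:T. ✓
w2: successors {w3}; ~((q -> p) & q) there: w3:T. ✓
w3: successors {w4}; ~((q -> p) & q) there: w4:T. ✓
w4: successors {w5}; ~((q -> p) & q) there: w5:T. ✓
w5: successors {w4}; ~((q -> p) & q) there: w4:T. ✓
— 6 worlds.

0 and 6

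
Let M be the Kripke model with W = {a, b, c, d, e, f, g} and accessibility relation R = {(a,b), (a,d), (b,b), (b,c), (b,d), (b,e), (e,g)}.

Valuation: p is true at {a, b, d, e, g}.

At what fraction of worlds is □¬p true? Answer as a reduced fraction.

a: successors {b, d}; ¬p there: b:F, d:F. ✗
b: successors {b, c, d, e}; ¬p there: b:F, c:T, d:F, e:F. ✗
c: no successors, so □¬p holds vacuously. ✓
d: no successors, so □¬p holds vacuously. ✓
e: successors {g}; ¬p there: g:F. ✗
f: no successors, so □¬p holds vacuously. ✓
g: no successors, so □¬p holds vacuously. ✓
That's 4 of 7 worlds, so 4/7.

4/7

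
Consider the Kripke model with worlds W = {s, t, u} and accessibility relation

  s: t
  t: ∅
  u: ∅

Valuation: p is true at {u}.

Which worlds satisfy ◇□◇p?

{s}

s: successors {t}; □◇p there: t:T. ✓
t: no successors, so ◇□◇p fails. ✗
u: no successors, so ◇□◇p fails. ✗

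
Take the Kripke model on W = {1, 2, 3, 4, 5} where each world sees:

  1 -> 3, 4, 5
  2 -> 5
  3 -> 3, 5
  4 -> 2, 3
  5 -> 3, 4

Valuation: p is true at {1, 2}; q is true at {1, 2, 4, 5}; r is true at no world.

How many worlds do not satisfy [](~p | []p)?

1: successors {3, 4, 5}; ~p | []p there: 3:T, 4:T, 5:T. ✓
2: successors {5}; ~p | []p there: 5:T. ✓
3: successors {3, 5}; ~p | []p there: 3:T, 5:T. ✓
4: successors {2, 3}; ~p | []p there: 2:F, 3:T. ✗
5: successors {3, 4}; ~p | []p there: 3:T, 4:T. ✓
Satisfying worlds: {1, 2, 3, 5}.
So [](~p | []p) fails at the other 1 world.

1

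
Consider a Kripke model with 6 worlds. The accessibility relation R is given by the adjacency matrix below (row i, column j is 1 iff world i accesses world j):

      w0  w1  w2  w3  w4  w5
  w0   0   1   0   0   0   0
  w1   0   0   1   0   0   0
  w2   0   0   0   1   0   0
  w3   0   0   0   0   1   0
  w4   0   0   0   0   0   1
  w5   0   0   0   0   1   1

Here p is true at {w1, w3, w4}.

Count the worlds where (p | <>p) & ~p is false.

w0: p | <>p is T, ~p is T. ✓
w1: p | <>p is T, ~p is F. ✗
w2: p | <>p is T, ~p is T. ✓
w3: p | <>p is T, ~p is F. ✗
w4: p | <>p is T, ~p is F. ✗
w5: p | <>p is T, ~p is T. ✓
Satisfying worlds: {w0, w2, w5}.
So (p | <>p) & ~p fails at the other 3 worlds.

3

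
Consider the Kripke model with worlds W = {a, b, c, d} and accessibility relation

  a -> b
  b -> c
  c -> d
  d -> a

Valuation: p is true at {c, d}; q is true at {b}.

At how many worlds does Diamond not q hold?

a: successors {b}; not q there: b:F. ✗
b: successors {c}; not q there: c:T. ✓
c: successors {d}; not q there: d:T. ✓
d: successors {a}; not q there: a:T. ✓
Satisfying worlds: {b, c, d}.

3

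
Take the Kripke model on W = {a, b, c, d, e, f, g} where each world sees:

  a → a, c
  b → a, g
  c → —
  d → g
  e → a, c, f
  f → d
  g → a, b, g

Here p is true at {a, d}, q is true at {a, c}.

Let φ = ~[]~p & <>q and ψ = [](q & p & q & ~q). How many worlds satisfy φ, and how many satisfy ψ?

For ~[]~p & <>q:
a: ~[]~p is T, <>q is T. ✓
b: ~[]~p is T, <>q is T. ✓
c: ~[]~p is F, <>q is F. ✗
d: ~[]~p is F, <>q is F. ✗
e: ~[]~p is T, <>q is T. ✓
f: ~[]~p is T, <>q is F. ✗
g: ~[]~p is T, <>q is T. ✓
— 4 worlds.
For [](q & p & q & ~q):
a: successors {a, c}; q & p & q & ~q there: a:F, c:F. ✗
b: successors {a, g}; q & p & q & ~q there: a:F, g:F. ✗
c: no successors, so [](q & p & q & ~q) holds vacuously. ✓
d: successors {g}; q & p & q & ~q there: g:F. ✗
e: successors {a, c, f}; q & p & q & ~q there: a:F, c:F, f:F. ✗
f: successors {d}; q & p & q & ~q there: d:F. ✗
g: successors {a, b, g}; q & p & q & ~q there: a:F, b:F, g:F. ✗
— 1 world.

4 and 1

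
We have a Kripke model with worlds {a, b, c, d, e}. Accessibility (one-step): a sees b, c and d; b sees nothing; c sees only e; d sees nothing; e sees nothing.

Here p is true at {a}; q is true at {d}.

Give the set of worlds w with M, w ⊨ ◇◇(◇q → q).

{a}

a: successors {b, c, d}; ◇(◇q → q) there: b:F, c:T, d:F. ✓
b: no successors, so ◇◇(◇q → q) fails. ✗
c: successors {e}; ◇(◇q → q) there: e:F. ✗
d: no successors, so ◇◇(◇q → q) fails. ✗
e: no successors, so ◇◇(◇q → q) fails. ✗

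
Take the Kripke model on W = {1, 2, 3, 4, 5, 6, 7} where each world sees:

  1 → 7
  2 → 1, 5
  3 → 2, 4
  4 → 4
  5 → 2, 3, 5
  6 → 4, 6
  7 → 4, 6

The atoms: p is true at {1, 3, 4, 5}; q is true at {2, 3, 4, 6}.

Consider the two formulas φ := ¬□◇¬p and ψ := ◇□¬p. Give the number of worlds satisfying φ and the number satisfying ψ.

For ¬□◇¬p:
1: □◇¬p is T. ✗
2: □◇¬p is T. ✗
3: □◇¬p is F. ✓
4: □◇¬p is F. ✓
5: □◇¬p is F. ✓
6: □◇¬p is F. ✓
7: □◇¬p is F. ✓
— 5 worlds.
For ◇□¬p:
1: successors {7}; □¬p there: 7:F. ✗
2: successors {1, 5}; □¬p there: 1:T, 5:F. ✓
3: successors {2, 4}; □¬p there: 2:F, 4:F. ✗
4: successors {4}; □¬p there: 4:F. ✗
5: successors {2, 3, 5}; □¬p there: 2:F, 3:F, 5:F. ✗
6: successors {4, 6}; □¬p there: 4:F, 6:F. ✗
7: successors {4, 6}; □¬p there: 4:F, 6:F. ✗
— 1 world.

5 and 1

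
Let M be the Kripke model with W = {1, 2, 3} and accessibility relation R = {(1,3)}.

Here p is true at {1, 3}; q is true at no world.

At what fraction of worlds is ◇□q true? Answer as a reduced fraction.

1/3

1: successors {3}; □q there: 3:T. ✓
2: no successors, so ◇□q fails. ✗
3: no successors, so ◇□q fails. ✗
That's 1 of 3 worlds, so 1/3.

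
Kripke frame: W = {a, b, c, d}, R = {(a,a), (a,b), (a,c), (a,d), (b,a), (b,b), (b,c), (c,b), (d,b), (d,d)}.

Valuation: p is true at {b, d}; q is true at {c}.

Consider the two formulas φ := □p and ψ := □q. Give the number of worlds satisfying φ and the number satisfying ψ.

2 and 0

For □p:
a: successors {a, b, c, d}; p there: a:F, b:T, c:F, d:T. ✗
b: successors {a, b, c}; p there: a:F, b:T, c:F. ✗
c: successors {b}; p there: b:T. ✓
d: successors {b, d}; p there: b:T, d:T. ✓
— 2 worlds.
For □q:
a: successors {a, b, c, d}; q there: a:F, b:F, c:T, d:F. ✗
b: successors {a, b, c}; q there: a:F, b:F, c:T. ✗
c: successors {b}; q there: b:F. ✗
d: successors {b, d}; q there: b:F, d:F. ✗
— 0 worlds.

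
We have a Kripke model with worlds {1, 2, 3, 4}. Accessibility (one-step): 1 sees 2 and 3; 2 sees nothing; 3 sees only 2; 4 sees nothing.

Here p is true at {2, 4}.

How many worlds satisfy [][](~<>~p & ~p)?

1: successors {2, 3}; [](~<>~p & ~p) there: 2:T, 3:F. ✗
2: no successors, so [][](~<>~p & ~p) holds vacuously. ✓
3: successors {2}; [](~<>~p & ~p) there: 2:T. ✓
4: no successors, so [][](~<>~p & ~p) holds vacuously. ✓
Satisfying worlds: {2, 3, 4}.

3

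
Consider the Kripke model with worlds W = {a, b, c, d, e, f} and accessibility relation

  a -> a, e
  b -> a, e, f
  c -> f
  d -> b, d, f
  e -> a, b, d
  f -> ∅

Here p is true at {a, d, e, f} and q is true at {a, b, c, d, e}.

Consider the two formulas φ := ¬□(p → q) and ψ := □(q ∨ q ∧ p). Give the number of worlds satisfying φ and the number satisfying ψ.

3 and 3

For ¬□(p → q):
a: □(p → q) is T. ✗
b: □(p → q) is F. ✓
c: □(p → q) is F. ✓
d: □(p → q) is F. ✓
e: □(p → q) is T. ✗
f: □(p → q) is T. ✗
— 3 worlds.
For □(q ∨ q ∧ p):
a: successors {a, e}; q ∨ q ∧ p there: a:T, e:T. ✓
b: successors {a, e, f}; q ∨ q ∧ p there: a:T, e:T, f:F. ✗
c: successors {f}; q ∨ q ∧ p there: f:F. ✗
d: successors {b, d, f}; q ∨ q ∧ p there: b:T, d:T, f:F. ✗
e: successors {a, b, d}; q ∨ q ∧ p there: a:T, b:T, d:T. ✓
f: no successors, so □(q ∨ q ∧ p) holds vacuously. ✓
— 3 worlds.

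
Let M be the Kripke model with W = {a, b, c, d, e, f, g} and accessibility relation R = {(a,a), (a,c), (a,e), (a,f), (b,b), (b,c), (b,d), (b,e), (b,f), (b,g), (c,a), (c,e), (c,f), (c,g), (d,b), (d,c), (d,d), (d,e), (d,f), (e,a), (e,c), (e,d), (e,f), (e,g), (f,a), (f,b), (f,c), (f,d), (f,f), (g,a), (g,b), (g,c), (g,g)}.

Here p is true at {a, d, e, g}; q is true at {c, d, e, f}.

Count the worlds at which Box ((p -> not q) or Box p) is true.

1

a: successors {a, c, e, f}; (p -> not q) or Box p there: a:T, c:T, e:F, f:T. ✗
b: successors {b, c, d, e, f, g}; (p -> not q) or Box p there: b:T, c:T, d:F, e:F, f:T, g:T. ✗
c: successors {a, e, f, g}; (p -> not q) or Box p there: a:T, e:F, f:T, g:T. ✗
d: successors {b, c, d, e, f}; (p -> not q) or Box p there: b:T, c:T, d:F, e:F, f:T. ✗
e: successors {a, c, d, f, g}; (p -> not q) or Box p there: a:T, c:T, d:F, f:T, g:T. ✗
f: successors {a, b, c, d, f}; (p -> not q) or Box p there: a:T, b:T, c:T, d:F, f:T. ✗
g: successors {a, b, c, g}; (p -> not q) or Box p there: a:T, b:T, c:T, g:T. ✓
Satisfying worlds: {g}.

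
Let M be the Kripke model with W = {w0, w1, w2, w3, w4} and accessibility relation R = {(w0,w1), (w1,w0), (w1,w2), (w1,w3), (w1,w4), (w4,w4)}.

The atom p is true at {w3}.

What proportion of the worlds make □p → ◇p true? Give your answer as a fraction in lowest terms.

3/5

w0: □p is F, ◇p is F. ✓
w1: □p is F, ◇p is T. ✓
w2: □p is T, ◇p is F. ✗
w3: □p is T, ◇p is F. ✗
w4: □p is F, ◇p is F. ✓
That's 3 of 5 worlds, so 3/5.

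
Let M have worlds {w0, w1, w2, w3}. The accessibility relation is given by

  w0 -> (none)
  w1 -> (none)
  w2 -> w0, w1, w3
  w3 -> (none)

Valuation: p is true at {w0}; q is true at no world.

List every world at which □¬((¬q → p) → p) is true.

{w0, w1, w3}

w0: no successors, so □¬((¬q → p) → p) holds vacuously. ✓
w1: no successors, so □¬((¬q → p) → p) holds vacuously. ✓
w2: successors {w0, w1, w3}; ¬((¬q → p) → p) there: w0:F, w1:F, w3:F. ✗
w3: no successors, so □¬((¬q → p) → p) holds vacuously. ✓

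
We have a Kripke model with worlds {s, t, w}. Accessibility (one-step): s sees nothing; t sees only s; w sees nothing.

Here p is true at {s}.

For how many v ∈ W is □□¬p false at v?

s: no successors, so □□¬p holds vacuously. ✓
t: successors {s}; □¬p there: s:T. ✓
w: no successors, so □□¬p holds vacuously. ✓
Satisfying worlds: {s, t, w}.
So □□¬p fails at the other 0 worlds.

0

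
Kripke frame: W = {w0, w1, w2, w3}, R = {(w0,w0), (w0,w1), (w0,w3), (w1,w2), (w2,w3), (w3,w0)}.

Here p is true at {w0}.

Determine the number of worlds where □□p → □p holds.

3

w0: □□p is F, □p is F. ✓
w1: □□p is F, □p is F. ✓
w2: □□p is T, □p is F. ✗
w3: □□p is F, □p is T. ✓
Satisfying worlds: {w0, w1, w3}.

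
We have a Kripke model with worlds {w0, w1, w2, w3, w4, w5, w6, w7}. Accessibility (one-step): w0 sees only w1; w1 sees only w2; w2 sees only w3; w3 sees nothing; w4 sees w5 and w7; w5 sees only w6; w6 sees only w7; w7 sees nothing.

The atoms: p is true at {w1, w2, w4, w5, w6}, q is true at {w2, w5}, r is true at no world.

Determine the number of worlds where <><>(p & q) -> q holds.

w0: <><>(p & q) is T, q is F. ✗
w1: <><>(p & q) is F, q is F. ✓
w2: <><>(p & q) is F, q is T. ✓
w3: <><>(p & q) is F, q is F. ✓
w4: <><>(p & q) is F, q is F. ✓
w5: <><>(p & q) is F, q is T. ✓
w6: <><>(p & q) is F, q is F. ✓
w7: <><>(p & q) is F, q is F. ✓
Satisfying worlds: {w1, w2, w3, w4, w5, w6, w7}.

7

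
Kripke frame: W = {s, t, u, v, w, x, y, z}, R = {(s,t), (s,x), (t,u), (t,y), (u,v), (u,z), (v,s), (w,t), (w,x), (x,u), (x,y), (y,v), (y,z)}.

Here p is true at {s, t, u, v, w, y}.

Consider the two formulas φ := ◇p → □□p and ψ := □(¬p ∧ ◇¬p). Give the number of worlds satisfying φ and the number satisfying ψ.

5 and 1

For ◇p → □□p:
s: ◇p is T, □□p is T. ✓
t: ◇p is T, □□p is F. ✗
u: ◇p is T, □□p is T. ✓
v: ◇p is T, □□p is F. ✗
w: ◇p is T, □□p is T. ✓
x: ◇p is T, □□p is F. ✗
y: ◇p is T, □□p is T. ✓
z: ◇p is F, □□p is T. ✓
— 5 worlds.
For □(¬p ∧ ◇¬p):
s: successors {t, x}; ¬p ∧ ◇¬p there: t:F, x:F. ✗
t: successors {u, y}; ¬p ∧ ◇¬p there: u:F, y:F. ✗
u: successors {v, z}; ¬p ∧ ◇¬p there: v:F, z:F. ✗
v: successors {s}; ¬p ∧ ◇¬p there: s:F. ✗
w: successors {t, x}; ¬p ∧ ◇¬p there: t:F, x:F. ✗
x: successors {u, y}; ¬p ∧ ◇¬p there: u:F, y:F. ✗
y: successors {v, z}; ¬p ∧ ◇¬p there: v:F, z:F. ✗
z: no successors, so □(¬p ∧ ◇¬p) holds vacuously. ✓
— 1 world.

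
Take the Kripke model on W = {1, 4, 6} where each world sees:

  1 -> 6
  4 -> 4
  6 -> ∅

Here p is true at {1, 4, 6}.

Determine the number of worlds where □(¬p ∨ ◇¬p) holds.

1

1: successors {6}; ¬p ∨ ◇¬p there: 6:F. ✗
4: successors {4}; ¬p ∨ ◇¬p there: 4:F. ✗
6: no successors, so □(¬p ∨ ◇¬p) holds vacuously. ✓
Satisfying worlds: {6}.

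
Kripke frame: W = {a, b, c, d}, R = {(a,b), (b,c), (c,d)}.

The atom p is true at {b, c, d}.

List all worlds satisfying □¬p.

{d}

a: successors {b}; ¬p there: b:F. ✗
b: successors {c}; ¬p there: c:F. ✗
c: successors {d}; ¬p there: d:F. ✗
d: no successors, so □¬p holds vacuously. ✓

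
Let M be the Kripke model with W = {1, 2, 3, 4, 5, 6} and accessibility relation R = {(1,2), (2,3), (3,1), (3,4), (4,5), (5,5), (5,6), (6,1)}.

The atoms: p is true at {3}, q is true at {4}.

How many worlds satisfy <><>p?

1

1: successors {2}; <>p there: 2:T. ✓
2: successors {3}; <>p there: 3:F. ✗
3: successors {1, 4}; <>p there: 1:F, 4:F. ✗
4: successors {5}; <>p there: 5:F. ✗
5: successors {5, 6}; <>p there: 5:F, 6:F. ✗
6: successors {1}; <>p there: 1:F. ✗
Satisfying worlds: {1}.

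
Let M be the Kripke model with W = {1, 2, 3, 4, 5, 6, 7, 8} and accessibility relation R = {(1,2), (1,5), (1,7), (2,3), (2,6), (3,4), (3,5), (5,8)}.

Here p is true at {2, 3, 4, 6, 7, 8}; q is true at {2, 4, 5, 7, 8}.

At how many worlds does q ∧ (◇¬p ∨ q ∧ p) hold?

1: q is F, ◇¬p ∨ q ∧ p is T. ✗
2: q is T, ◇¬p ∨ q ∧ p is T. ✓
3: q is F, ◇¬p ∨ q ∧ p is T. ✗
4: q is T, ◇¬p ∨ q ∧ p is T. ✓
5: q is T, ◇¬p ∨ q ∧ p is F. ✗
6: q is F, ◇¬p ∨ q ∧ p is F. ✗
7: q is T, ◇¬p ∨ q ∧ p is T. ✓
8: q is T, ◇¬p ∨ q ∧ p is T. ✓
Satisfying worlds: {2, 4, 7, 8}.

4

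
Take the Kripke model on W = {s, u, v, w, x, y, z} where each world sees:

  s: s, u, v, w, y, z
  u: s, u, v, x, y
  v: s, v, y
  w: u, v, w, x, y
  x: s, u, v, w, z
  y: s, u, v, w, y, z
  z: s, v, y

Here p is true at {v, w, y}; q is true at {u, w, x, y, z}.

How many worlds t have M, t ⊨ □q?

0

s: successors {s, u, v, w, y, z}; q there: s:F, u:T, v:F, w:T, y:T, z:T. ✗
u: successors {s, u, v, x, y}; q there: s:F, u:T, v:F, x:T, y:T. ✗
v: successors {s, v, y}; q there: s:F, v:F, y:T. ✗
w: successors {u, v, w, x, y}; q there: u:T, v:F, w:T, x:T, y:T. ✗
x: successors {s, u, v, w, z}; q there: s:F, u:T, v:F, w:T, z:T. ✗
y: successors {s, u, v, w, y, z}; q there: s:F, u:T, v:F, w:T, y:T, z:T. ✗
z: successors {s, v, y}; q there: s:F, v:F, y:T. ✗
Satisfying worlds: ∅.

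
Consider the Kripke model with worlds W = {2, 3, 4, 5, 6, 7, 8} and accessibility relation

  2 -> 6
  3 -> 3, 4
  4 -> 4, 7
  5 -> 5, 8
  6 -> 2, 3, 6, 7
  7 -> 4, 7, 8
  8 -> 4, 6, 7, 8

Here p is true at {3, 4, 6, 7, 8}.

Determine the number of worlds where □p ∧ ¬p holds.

2: □p is T, ¬p is T. ✓
3: □p is T, ¬p is F. ✗
4: □p is T, ¬p is F. ✗
5: □p is F, ¬p is T. ✗
6: □p is F, ¬p is F. ✗
7: □p is T, ¬p is F. ✗
8: □p is T, ¬p is F. ✗
Satisfying worlds: {2}.

1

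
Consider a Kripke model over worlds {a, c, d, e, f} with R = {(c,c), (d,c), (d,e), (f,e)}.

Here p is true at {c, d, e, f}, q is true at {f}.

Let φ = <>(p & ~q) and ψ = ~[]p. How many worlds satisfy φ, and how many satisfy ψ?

For <>(p & ~q):
a: no successors, so <>(p & ~q) fails. ✗
c: successors {c}; p & ~q there: c:T. ✓
d: successors {c, e}; p & ~q there: c:T, e:T. ✓
e: no successors, so <>(p & ~q) fails. ✗
f: successors {e}; p & ~q there: e:T. ✓
— 3 worlds.
For ~[]p:
a: []p is T. ✗
c: []p is T. ✗
d: []p is T. ✗
e: []p is T. ✗
f: []p is T. ✗
— 0 worlds.

3 and 0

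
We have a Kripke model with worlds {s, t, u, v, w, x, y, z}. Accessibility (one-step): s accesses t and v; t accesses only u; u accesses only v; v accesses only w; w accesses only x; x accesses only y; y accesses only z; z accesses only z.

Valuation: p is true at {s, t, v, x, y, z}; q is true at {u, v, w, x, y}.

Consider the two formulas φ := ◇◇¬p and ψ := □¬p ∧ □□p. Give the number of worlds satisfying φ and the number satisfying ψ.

2 and 2

For ◇◇¬p:
s: successors {t, v}; ◇¬p there: t:T, v:T. ✓
t: successors {u}; ◇¬p there: u:F. ✗
u: successors {v}; ◇¬p there: v:T. ✓
v: successors {w}; ◇¬p there: w:F. ✗
w: successors {x}; ◇¬p there: x:F. ✗
x: successors {y}; ◇¬p there: y:F. ✗
y: successors {z}; ◇¬p there: z:F. ✗
z: successors {z}; ◇¬p there: z:F. ✗
— 2 worlds.
For □¬p ∧ □□p:
s: □¬p is F, □□p is F. ✗
t: □¬p is T, □□p is T. ✓
u: □¬p is F, □□p is F. ✗
v: □¬p is T, □□p is T. ✓
w: □¬p is F, □□p is T. ✗
x: □¬p is F, □□p is T. ✗
y: □¬p is F, □□p is T. ✗
z: □¬p is F, □□p is T. ✗
— 2 worlds.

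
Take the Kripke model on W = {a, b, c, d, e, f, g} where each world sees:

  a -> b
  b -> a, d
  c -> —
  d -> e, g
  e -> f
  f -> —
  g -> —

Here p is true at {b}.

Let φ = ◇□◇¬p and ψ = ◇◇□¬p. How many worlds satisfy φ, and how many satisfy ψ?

3 and 3

For ◇□◇¬p:
a: successors {b}; □◇¬p there: b:F. ✗
b: successors {a, d}; □◇¬p there: a:T, d:F. ✓
c: no successors, so ◇□◇¬p fails. ✗
d: successors {e, g}; □◇¬p there: e:F, g:T. ✓
e: successors {f}; □◇¬p there: f:T. ✓
f: no successors, so ◇□◇¬p fails. ✗
g: no successors, so ◇□◇¬p fails. ✗
— 3 worlds.
For ◇◇□¬p:
a: successors {b}; ◇□¬p there: b:T. ✓
b: successors {a, d}; ◇□¬p there: a:T, d:T. ✓
c: no successors, so ◇◇□¬p fails. ✗
d: successors {e, g}; ◇□¬p there: e:T, g:F. ✓
e: successors {f}; ◇□¬p there: f:F. ✗
f: no successors, so ◇◇□¬p fails. ✗
g: no successors, so ◇◇□¬p fails. ✗
— 3 worlds.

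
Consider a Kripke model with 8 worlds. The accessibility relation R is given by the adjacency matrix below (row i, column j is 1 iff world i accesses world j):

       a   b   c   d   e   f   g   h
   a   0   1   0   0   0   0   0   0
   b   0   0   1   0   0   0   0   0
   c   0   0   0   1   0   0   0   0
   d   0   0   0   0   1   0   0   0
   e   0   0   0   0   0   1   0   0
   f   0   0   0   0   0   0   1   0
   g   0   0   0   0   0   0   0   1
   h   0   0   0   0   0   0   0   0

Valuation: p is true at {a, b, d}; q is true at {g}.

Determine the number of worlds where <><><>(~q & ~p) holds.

3

a: successors {b}; <><>(~q & ~p) there: b:F. ✗
b: successors {c}; <><>(~q & ~p) there: c:T. ✓
c: successors {d}; <><>(~q & ~p) there: d:T. ✓
d: successors {e}; <><>(~q & ~p) there: e:F. ✗
e: successors {f}; <><>(~q & ~p) there: f:T. ✓
f: successors {g}; <><>(~q & ~p) there: g:F. ✗
g: successors {h}; <><>(~q & ~p) there: h:F. ✗
h: no successors, so <><><>(~q & ~p) fails. ✗
Satisfying worlds: {b, c, e}.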